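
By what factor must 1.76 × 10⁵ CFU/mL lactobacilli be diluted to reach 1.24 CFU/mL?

1.42 × 10⁵

Factor = C₀/C_target = 1.76 × 10⁵ CFU/mL / 1.24 CFU/mL = 1.42 × 10⁵.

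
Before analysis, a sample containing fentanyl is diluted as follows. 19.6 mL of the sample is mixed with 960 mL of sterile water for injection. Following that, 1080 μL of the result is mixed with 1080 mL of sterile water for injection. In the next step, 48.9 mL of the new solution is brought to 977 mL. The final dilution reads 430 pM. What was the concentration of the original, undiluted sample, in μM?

430 μM

Overall dilution factor = 49.98 × 1001 × 19.98 = 10.00 × 10⁵.
Original = 430 pM × 10.00 × 10⁵ = 4.30 × 10⁸ pM = 430 μM.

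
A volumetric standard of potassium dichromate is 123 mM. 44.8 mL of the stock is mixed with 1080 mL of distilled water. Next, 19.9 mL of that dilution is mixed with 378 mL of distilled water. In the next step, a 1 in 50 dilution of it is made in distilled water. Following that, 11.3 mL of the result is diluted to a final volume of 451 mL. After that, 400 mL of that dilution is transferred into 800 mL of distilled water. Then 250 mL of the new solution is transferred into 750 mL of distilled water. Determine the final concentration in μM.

Overall dilution factor = 25.11 × 19.99 × 50 × 39.91 × 3 × 4 = 1.20 × 10⁷.
123 mM / 1.20 × 10⁷ = 1.02 × 10⁻⁵ mM = 0.0102 μM.

0.0102 μM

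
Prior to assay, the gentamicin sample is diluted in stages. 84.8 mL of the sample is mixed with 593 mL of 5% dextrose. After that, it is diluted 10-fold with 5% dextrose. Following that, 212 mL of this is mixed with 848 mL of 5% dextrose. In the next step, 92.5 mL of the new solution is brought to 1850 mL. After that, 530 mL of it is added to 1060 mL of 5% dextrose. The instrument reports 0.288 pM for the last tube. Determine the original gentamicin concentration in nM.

Overall dilution factor = 7.993 × 10 × 5 × 20 × 3 = 2.40 × 10⁴.
Original = 0.288 pM × 2.40 × 10⁴ = 6906 pM = 6.91 nM.

6.91 nM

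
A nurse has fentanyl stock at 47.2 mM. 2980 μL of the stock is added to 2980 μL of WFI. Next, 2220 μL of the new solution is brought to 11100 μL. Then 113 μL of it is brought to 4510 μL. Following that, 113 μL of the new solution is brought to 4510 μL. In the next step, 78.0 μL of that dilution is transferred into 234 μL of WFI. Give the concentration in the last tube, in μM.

Overall dilution factor = 2 × 5 × 39.91 × 39.91 × 4 = 6.37 × 10⁴.
47.2 mM / 6.37 × 10⁴ = 7.41 × 10⁻⁴ mM = 0.741 μM.

0.741 μM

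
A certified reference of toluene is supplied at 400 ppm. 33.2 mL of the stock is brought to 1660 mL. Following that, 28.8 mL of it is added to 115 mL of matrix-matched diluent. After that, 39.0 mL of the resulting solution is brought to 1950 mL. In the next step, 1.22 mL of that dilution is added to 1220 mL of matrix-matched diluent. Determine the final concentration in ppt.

Overall dilution factor = 50 × 4.993 × 50 × 1001 = 1.25 × 10⁷.
400 ppm / 1.25 × 10⁷ = 3.20 × 10⁻⁵ ppm = 32.0 ppt.

32.0 ppt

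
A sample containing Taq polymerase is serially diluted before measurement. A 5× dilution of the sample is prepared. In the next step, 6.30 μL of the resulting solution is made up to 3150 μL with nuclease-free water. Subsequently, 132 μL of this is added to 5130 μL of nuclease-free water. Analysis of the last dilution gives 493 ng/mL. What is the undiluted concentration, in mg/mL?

49.1 mg/mL

Overall dilution factor = 5 × 500 × 39.86 = 9.97 × 10⁴.
Original = 493 ng/mL × 9.97 × 10⁴ = 4.91 × 10⁷ ng/mL = 49.1 mg/mL.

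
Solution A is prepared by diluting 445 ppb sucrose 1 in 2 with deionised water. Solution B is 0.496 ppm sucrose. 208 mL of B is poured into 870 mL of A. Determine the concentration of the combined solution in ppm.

0.275 ppm

C_A = 445 ppb / 2 = 222 ppb.
C_B = 0.496 ppm = 496 ppb.
C_mix = (C_A·V_A + C_B·V_B)/(V_A + V_B) = (222×870 + 496×208) / 1078 = 275 ppb = 0.275 ppm.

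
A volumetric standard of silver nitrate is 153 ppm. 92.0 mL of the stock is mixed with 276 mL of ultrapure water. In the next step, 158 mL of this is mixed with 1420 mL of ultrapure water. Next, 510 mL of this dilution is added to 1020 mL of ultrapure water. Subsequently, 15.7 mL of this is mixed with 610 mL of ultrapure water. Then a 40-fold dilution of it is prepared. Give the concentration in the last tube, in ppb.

0.801 ppb

Overall dilution factor = 4 × 9.987 × 3 × 39.85 × 40 = 1.91 × 10⁵.
153 ppm / 1.91 × 10⁵ = 8.01 × 10⁻⁴ ppm = 0.801 ppb.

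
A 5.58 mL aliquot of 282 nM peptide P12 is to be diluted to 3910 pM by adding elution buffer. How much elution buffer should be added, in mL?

397 mL

3910 pM = 3.91 nM.
V₂ = C₁V₁/C₂ = 282 × 5.58 / 3.91 = 402 mL.
Diluent to add = V₂ − V₁ = 402 − 5.58 = 397 mL.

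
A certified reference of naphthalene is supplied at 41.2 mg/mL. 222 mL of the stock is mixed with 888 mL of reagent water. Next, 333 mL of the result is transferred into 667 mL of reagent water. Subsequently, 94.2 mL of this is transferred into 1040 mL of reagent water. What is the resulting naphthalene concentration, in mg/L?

228 mg/L

Overall dilution factor = 5 × 3.003 × 12.04 = 181.
41.2 mg/mL / 181 = 0.228 mg/mL = 228 mg/L.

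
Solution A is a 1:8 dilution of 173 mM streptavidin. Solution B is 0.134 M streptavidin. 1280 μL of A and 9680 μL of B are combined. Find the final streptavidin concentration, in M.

C_A = 173 mM / 8 = 21.6 mM.
C_B = 0.134 M = 134 mM.
C_mix = (C_A·V_A + C_B·V_B)/(V_A + V_B) = (21.6×1280 + 134×9680) / 10960 = 121 mM = 0.121 M.

0.121 M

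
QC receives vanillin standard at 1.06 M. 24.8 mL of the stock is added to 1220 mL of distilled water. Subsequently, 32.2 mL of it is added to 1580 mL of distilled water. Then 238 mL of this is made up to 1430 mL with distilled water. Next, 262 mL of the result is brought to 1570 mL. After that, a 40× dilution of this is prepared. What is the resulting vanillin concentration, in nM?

Overall dilution factor = 50.19 × 50.07 × 6.008 × 5.992 × 40 = 3.62 × 10⁶.
1.06 M / 3.62 × 10⁶ = 2.93 × 10⁻⁷ M = 293 nM.

293 nM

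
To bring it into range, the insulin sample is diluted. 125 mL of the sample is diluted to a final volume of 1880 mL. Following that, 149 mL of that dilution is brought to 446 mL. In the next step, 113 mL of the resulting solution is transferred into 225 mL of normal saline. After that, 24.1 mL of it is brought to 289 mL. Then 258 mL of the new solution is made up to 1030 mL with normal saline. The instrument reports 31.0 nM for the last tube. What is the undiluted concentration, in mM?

Overall dilution factor = 15.04 × 2.993 × 2.991 × 11.99 × 3.992 = 6447.
Original = 31.0 nM × 6447 = 2.00 × 10⁵ nM = 0.200 mM.

0.200 mM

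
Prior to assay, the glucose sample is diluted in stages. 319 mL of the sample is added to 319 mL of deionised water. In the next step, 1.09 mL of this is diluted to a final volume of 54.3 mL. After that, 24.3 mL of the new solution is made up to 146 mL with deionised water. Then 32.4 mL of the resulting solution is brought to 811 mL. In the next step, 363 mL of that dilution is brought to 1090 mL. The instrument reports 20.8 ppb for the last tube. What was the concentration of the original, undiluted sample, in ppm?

936 ppm

Overall dilution factor = 2 × 49.82 × 6.008 × 25.03 × 3.003 = 4.50 × 10⁴.
Original = 20.8 ppb × 4.50 × 10⁴ = 9.36 × 10⁵ ppb = 936 ppm.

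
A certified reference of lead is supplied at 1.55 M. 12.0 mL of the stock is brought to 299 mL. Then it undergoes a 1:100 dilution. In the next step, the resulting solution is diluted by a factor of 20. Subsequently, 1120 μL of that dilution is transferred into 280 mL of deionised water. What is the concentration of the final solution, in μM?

0.124 μM

Overall dilution factor = 24.92 × 100 × 20 × 251 = 1.25 × 10⁷.
1.55 M / 1.25 × 10⁷ = 1.24 × 10⁻⁷ M = 0.124 μM.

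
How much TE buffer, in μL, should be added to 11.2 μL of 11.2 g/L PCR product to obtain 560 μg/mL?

213 μL

560 μg/mL = 0.560 g/L.
V₂ = C₁V₁/C₂ = 11.2 × 11.2 / 0.560 = 224 μL.
Diluent to add = V₂ − V₁ = 224 − 11.2 = 213 μL.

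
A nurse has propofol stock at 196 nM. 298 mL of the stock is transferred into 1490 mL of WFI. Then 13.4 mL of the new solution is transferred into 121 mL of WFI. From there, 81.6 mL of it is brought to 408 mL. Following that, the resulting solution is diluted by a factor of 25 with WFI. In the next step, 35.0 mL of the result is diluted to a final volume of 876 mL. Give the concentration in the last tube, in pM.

Overall dilution factor = 6 × 10.03 × 5 × 25 × 25.03 = 1.88 × 10⁵.
196 nM / 1.88 × 10⁵ = 1.04 × 10⁻³ nM = 1.04 pM.

1.04 pM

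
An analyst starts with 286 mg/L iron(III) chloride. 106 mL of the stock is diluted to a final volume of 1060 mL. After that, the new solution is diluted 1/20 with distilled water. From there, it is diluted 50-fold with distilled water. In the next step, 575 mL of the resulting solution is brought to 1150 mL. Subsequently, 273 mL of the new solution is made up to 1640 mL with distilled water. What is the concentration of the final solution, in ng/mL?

2.38 ng/mL

Overall dilution factor = 10 × 20 × 50 × 2 × 6.007 = 1.20 × 10⁵.
286 mg/L / 1.20 × 10⁵ = 2.38 × 10⁻³ mg/L = 2.38 ng/mL.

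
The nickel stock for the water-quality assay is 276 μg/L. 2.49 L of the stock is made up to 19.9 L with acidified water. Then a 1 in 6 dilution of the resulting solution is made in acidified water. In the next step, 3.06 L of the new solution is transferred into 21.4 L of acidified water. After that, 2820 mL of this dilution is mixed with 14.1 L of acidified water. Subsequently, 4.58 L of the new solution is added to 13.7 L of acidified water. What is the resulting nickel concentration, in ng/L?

30.1 ng/L

Overall dilution factor = 7.992 × 6 × 7.993 × 6 × 3.991 = 9179.
276 μg/L / 9179 = 0.0301 μg/L = 30.1 ng/L.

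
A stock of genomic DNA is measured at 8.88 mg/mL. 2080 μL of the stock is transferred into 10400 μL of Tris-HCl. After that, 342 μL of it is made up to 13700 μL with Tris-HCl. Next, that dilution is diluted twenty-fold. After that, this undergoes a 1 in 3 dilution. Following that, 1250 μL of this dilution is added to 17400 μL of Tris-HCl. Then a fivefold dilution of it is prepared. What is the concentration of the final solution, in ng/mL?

8.25 ng/mL

Overall dilution factor = 6 × 40.06 × 20 × 3 × 14.92 × 5 = 1.08 × 10⁶.
8.88 mg/mL / 1.08 × 10⁶ = 8.25 × 10⁻⁶ mg/mL = 8.25 ng/mL.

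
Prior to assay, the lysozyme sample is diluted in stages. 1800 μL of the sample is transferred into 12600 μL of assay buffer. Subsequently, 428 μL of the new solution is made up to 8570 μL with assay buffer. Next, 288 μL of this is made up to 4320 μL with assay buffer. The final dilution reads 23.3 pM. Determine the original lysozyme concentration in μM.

0.0560 μM

Overall dilution factor = 8 × 20.02 × 15 = 2403.
Original = 23.3 pM × 2403 = 5.60 × 10⁴ pM = 0.0560 μM.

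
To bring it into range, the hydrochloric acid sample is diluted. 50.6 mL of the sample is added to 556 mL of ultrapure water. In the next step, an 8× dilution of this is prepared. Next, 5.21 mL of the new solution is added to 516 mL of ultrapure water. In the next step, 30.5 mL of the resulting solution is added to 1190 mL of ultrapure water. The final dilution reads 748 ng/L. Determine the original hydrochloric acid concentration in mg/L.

Overall dilution factor = 11.99 × 8 × 100.0 × 40.02 = 3.84 × 10⁵.
Original = 748 ng/L × 3.84 × 10⁵ = 2.87 × 10⁸ ng/L = 287 mg/L.

287 mg/L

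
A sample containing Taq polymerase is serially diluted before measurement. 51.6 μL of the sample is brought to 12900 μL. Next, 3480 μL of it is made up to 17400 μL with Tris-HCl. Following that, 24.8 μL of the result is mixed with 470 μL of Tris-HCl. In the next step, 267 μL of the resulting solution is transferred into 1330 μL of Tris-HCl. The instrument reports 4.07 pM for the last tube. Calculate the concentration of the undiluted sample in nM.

Overall dilution factor = 250 × 5 × 19.95 × 5.981 = 1.49 × 10⁵.
Original = 4.07 pM × 1.49 × 10⁵ = 6.07 × 10⁵ pM = 607 nM.

607 nM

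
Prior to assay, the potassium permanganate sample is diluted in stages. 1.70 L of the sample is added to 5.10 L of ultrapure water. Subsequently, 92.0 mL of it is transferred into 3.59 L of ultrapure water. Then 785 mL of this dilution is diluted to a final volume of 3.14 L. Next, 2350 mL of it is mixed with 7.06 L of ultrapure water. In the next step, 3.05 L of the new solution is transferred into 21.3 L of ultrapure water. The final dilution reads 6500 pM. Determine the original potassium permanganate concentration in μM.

133 μM

Overall dilution factor = 4 × 40.02 × 4 × 4.004 × 7.984 = 2.05 × 10⁴.
Original = 6500 pM × 2.05 × 10⁴ = 1.33 × 10⁸ pM = 133 μM.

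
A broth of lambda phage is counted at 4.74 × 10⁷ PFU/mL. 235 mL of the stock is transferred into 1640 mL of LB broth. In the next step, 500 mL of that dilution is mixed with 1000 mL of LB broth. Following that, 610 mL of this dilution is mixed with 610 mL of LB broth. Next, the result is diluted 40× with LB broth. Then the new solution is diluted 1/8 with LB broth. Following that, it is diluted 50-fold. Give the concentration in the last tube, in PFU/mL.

61.9 PFU/mL

Overall dilution factor = 7.979 × 3 × 2 × 40 × 8 × 50 = 7.66 × 10⁵.
4.74 × 10⁷ PFU/mL / 7.66 × 10⁵ = 61.9 PFU/mL.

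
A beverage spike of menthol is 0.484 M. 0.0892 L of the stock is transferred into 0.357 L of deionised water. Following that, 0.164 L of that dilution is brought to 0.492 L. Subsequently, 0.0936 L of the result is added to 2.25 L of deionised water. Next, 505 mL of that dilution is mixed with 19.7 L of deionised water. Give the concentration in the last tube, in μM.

Overall dilution factor = 5.002 × 3 × 25.04 × 40.01 = 1.50 × 10⁴.
0.484 M / 1.50 × 10⁴ = 3.22 × 10⁻⁵ M = 32.2 μM.

32.2 μM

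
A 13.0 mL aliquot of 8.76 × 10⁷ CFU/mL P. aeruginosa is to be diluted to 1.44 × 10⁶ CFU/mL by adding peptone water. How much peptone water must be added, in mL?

V₂ = C₁V₁/C₂ = 8.76 × 10⁷ × 13.0 / 1.44 × 10⁶ = 791 mL.
Diluent to add = V₂ − V₁ = 791 − 13.0 = 778 mL.

778 mL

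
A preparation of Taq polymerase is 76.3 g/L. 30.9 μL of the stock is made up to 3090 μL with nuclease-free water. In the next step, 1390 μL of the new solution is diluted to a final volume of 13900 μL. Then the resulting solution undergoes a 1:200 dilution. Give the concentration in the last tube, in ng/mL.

382 ng/mL

Overall dilution factor = 100 × 10 × 200 = 2.00 × 10⁵.
76.3 g/L / 2.00 × 10⁵ = 3.81 × 10⁻⁴ g/L = 382 ng/mL.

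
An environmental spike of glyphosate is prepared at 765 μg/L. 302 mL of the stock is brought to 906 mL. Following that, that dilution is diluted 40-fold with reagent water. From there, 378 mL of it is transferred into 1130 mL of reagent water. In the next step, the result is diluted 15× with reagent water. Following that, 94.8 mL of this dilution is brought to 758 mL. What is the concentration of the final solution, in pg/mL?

Overall dilution factor = 3 × 40 × 3.989 × 15 × 7.996 = 5.74 × 10⁴.
765 μg/L / 5.74 × 10⁴ = 0.0133 μg/L = 13.3 pg/mL.

13.3 pg/mL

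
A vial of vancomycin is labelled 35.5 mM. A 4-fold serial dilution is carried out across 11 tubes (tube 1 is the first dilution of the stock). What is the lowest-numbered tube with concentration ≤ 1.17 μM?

tube 8

Tube n has concentration 35.5 mM / 4ⁿ.
Need 4ⁿ ≥ 35.5 mM / 1.17 μM = 3.03 × 10⁴, so n ≥ 7.44.
First such tube: n = 8.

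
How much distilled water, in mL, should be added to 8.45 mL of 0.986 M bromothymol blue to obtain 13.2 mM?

623 mL

13.2 mM = 0.0132 M.
V₂ = C₁V₁/C₂ = 0.986 × 8.45 / 0.0132 = 631 mL.
Diluent to add = V₂ − V₁ = 631 − 8.45 = 623 mL.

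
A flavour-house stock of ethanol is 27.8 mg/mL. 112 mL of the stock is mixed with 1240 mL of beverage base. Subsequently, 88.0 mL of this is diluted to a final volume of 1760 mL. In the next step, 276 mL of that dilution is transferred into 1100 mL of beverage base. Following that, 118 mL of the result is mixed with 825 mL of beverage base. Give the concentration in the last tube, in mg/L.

2.89 mg/L

Overall dilution factor = 12.07 × 20 × 4.986 × 7.992 = 9619.
27.8 mg/mL / 9619 = 2.89 × 10⁻³ mg/mL = 2.89 mg/L.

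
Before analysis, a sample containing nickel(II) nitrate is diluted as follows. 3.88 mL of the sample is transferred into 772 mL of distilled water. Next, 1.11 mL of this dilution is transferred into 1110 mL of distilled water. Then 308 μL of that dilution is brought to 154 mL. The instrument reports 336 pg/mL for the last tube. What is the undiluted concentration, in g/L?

Overall dilution factor = 200.0 × 1001 × 500 = 1.00 × 10⁸.
Original = 336 pg/mL × 1.00 × 10⁸ = 3.36 × 10¹⁰ pg/mL = 33.6 g/L.

33.6 g/L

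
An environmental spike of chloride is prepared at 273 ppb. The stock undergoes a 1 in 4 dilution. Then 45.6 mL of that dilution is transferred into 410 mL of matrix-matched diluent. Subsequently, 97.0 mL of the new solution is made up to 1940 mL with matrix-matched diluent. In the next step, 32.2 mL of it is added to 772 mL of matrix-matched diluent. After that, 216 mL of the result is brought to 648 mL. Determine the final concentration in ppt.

Overall dilution factor = 4 × 9.991 × 20 × 24.98 × 3 = 5.99 × 10⁴.
273 ppb / 5.99 × 10⁴ = 4.56 × 10⁻³ ppb = 4.56 ppt.

4.56 ppt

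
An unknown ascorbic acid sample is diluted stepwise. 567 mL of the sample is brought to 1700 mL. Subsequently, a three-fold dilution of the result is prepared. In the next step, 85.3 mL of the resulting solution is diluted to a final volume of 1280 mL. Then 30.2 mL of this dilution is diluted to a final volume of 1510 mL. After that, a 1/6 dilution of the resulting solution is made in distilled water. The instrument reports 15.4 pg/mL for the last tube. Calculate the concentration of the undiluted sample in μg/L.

624 μg/L

Overall dilution factor = 2.998 × 3 × 15.01 × 50 × 6 = 4.05 × 10⁴.
Original = 15.4 pg/mL × 4.05 × 10⁴ = 6.24 × 10⁵ pg/mL = 624 μg/L.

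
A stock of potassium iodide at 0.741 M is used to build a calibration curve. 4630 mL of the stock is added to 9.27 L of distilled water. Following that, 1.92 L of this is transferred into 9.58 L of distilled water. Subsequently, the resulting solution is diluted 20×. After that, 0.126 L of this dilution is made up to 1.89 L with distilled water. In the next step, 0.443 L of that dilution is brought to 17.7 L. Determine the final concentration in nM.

Overall dilution factor = 3.002 × 5.990 × 20 × 15 × 39.95 = 2.16 × 10⁵.
0.741 M / 2.16 × 10⁵ = 3.44 × 10⁻⁶ M = 3440 nM.

3440 nM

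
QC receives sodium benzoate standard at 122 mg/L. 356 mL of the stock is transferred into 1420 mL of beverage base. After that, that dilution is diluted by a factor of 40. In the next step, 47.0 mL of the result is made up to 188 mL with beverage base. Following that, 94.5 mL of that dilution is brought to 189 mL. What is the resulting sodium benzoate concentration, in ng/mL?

Overall dilution factor = 4.989 × 40 × 4 × 2 = 1596.
122 mg/L / 1596 = 0.0764 mg/L = 76.4 ng/mL.

76.4 ng/mL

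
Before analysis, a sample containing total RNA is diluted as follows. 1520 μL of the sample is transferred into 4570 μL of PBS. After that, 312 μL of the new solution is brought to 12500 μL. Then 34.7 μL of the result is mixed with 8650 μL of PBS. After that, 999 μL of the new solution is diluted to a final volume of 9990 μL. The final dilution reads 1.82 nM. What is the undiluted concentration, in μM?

731 μM

Overall dilution factor = 4.007 × 40.06 × 250.3 × 10 = 4.02 × 10⁵.
Original = 1.82 nM × 4.02 × 10⁵ = 7.31 × 10⁵ nM = 731 μM.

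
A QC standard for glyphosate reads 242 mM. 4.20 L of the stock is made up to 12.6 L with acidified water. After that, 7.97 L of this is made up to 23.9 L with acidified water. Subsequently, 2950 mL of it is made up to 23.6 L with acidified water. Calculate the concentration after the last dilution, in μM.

Overall dilution factor = 3 × 2.999 × 8 = 72.0.
242 mM / 72.0 = 3.36 mM = 3360 μM.

3360 μM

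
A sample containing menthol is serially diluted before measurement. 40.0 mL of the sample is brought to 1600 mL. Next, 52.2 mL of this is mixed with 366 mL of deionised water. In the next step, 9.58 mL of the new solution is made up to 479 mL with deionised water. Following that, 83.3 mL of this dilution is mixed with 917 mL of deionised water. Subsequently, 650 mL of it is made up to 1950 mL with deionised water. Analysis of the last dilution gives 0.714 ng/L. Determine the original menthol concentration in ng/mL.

Overall dilution factor = 40 × 8.011 × 50 × 12.01 × 3 = 5.77 × 10⁵.
Original = 0.714 ng/L × 5.77 × 10⁵ = 4.12 × 10⁵ ng/L = 412 ng/mL.

412 ng/mL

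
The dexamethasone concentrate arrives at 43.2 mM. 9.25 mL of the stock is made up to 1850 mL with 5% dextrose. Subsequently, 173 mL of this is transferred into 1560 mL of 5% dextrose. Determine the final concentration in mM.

0.0216 mM

Overall dilution factor = 200 × 10.02 = 2003.
43.2 mM / 2003 = 0.0216 mM.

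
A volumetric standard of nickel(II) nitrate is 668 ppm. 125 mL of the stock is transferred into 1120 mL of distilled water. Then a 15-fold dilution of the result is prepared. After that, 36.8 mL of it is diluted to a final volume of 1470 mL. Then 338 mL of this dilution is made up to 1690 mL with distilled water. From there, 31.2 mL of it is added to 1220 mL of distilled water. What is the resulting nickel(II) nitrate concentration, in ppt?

558 ppt

Overall dilution factor = 9.960 × 15 × 39.95 × 5 × 40.10 = 1.20 × 10⁶.
668 ppm / 1.20 × 10⁶ = 5.58 × 10⁻⁴ ppm = 558 ppt.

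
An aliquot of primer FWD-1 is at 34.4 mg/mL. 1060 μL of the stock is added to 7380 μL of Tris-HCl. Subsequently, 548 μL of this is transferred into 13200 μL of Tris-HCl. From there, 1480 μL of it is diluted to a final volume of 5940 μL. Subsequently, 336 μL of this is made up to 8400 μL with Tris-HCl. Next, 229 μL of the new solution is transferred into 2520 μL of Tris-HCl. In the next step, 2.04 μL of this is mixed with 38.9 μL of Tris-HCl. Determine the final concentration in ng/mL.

7.12 ng/mL

Overall dilution factor = 7.962 × 25.09 × 4.014 × 25 × 12.00 × 20.07 = 4.83 × 10⁶.
34.4 mg/mL / 4.83 × 10⁶ = 7.12 × 10⁻⁶ mg/mL = 7.12 ng/mL.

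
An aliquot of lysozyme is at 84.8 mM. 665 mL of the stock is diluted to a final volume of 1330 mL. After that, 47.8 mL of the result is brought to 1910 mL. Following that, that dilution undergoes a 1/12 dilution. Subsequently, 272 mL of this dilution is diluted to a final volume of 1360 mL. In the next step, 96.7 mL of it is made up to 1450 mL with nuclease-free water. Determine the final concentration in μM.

Overall dilution factor = 2 × 39.96 × 12 × 5 × 14.99 = 7.19 × 10⁴.
84.8 mM / 7.19 × 10⁴ = 1.18 × 10⁻³ mM = 1.18 μM.

1.18 μM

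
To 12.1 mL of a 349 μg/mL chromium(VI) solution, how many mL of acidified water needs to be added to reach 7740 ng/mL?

7740 ng/mL = 7.74 μg/mL.
V₂ = C₁V₁/C₂ = 349 × 12.1 / 7.74 = 546 mL.
Diluent to add = V₂ − V₁ = 546 − 12.1 = 533 mL.

533 mL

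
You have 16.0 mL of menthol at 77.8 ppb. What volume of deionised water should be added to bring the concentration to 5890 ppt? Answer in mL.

195 mL

5890 ppt = 5.89 ppb.
V₂ = C₁V₁/C₂ = 77.8 × 16.0 / 5.89 = 211 mL.
Diluent to add = V₂ − V₁ = 211 − 16.0 = 195 mL.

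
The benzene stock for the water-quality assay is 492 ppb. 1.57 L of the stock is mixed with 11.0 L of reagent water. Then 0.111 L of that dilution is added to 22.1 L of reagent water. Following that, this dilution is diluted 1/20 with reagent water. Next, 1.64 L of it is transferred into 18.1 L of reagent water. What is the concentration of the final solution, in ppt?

Overall dilution factor = 8.006 × 200.1 × 20 × 12.04 = 3.86 × 10⁵.
492 ppb / 3.86 × 10⁵ = 1.28 × 10⁻³ ppb = 1.28 ppt.

1.28 ppt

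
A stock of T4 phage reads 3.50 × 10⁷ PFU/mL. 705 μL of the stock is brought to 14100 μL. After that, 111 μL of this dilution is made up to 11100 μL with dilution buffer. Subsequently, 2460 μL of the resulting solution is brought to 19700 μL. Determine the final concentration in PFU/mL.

2190 PFU/mL

Overall dilution factor = 20 × 100 × 8.008 = 1.60 × 10⁴.
3.50 × 10⁷ PFU/mL / 1.60 × 10⁴ = 2190 PFU/mL.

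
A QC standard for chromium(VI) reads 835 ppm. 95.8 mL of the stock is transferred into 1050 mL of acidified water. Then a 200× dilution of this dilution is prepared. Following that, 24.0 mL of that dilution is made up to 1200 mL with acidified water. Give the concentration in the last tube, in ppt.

Overall dilution factor = 11.96 × 200 × 50 = 1.20 × 10⁵.
835 ppm / 1.20 × 10⁵ = 6.98 × 10⁻³ ppm = 6980 ppt.

6980 ppt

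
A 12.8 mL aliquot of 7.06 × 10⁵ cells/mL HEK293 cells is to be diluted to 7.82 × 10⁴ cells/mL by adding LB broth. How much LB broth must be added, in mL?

V₂ = C₁V₁/C₂ = 7.06 × 10⁵ × 12.8 / 7.82 × 10⁴ = 116 mL.
Diluent to add = V₂ − V₁ = 116 − 12.8 = 103 mL.

103 mL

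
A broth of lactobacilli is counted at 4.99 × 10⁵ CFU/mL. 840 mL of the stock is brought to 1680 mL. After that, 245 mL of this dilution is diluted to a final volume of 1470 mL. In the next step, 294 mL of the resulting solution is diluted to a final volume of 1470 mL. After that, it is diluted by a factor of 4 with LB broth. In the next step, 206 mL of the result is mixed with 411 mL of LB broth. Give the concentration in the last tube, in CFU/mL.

694 CFU/mL

Overall dilution factor = 2 × 6 × 5 × 4 × 2.995 = 719.
4.99 × 10⁵ CFU/mL / 719 = 694 CFU/mL.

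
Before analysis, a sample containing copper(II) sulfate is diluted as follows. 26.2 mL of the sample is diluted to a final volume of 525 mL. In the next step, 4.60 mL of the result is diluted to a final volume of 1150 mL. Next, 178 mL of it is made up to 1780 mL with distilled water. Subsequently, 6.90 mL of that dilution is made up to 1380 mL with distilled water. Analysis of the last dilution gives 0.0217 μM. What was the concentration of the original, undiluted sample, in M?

Overall dilution factor = 20.04 × 250 × 10 × 200 = 1.00 × 10⁷.
Original = 0.0217 μM × 1.00 × 10⁷ = 2.17 × 10⁵ μM = 0.217 M.

0.217 M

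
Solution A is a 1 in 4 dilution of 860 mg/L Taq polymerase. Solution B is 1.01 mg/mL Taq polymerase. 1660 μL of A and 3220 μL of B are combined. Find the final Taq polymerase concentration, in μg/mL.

C_A = 860 mg/L / 4 = 215 mg/L.
C_B = 1.01 mg/mL = 1010 mg/L.
C_mix = (C_A·V_A + C_B·V_B)/(V_A + V_B) = (215×1660 + 1010×3220) / 4880 = 740 mg/L = 740 μg/mL.

740 μg/mL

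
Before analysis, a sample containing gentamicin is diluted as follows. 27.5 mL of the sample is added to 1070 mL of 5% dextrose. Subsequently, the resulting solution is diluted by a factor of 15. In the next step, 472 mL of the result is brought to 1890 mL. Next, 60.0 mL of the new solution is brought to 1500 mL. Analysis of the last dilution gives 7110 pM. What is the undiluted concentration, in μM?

Overall dilution factor = 39.91 × 15 × 4.004 × 25 = 5.99 × 10⁴.
Original = 7110 pM × 5.99 × 10⁴ = 4.26 × 10⁸ pM = 426 μM.

426 μM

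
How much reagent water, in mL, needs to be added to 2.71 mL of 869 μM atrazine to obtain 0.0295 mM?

77.1 mL

0.0295 mM = 29.5 μM.
V₂ = C₁V₁/C₂ = 869 × 2.71 / 29.5 = 79.8 mL.
Diluent to add = V₂ − V₁ = 79.8 − 2.71 = 77.1 mL.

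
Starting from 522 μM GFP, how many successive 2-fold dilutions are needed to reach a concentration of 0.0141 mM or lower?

Need 2ⁿ ≥ 37.0, so n ≥ log(37.0)/log(2) = 5.21.
Minimum whole steps: n = 6.

6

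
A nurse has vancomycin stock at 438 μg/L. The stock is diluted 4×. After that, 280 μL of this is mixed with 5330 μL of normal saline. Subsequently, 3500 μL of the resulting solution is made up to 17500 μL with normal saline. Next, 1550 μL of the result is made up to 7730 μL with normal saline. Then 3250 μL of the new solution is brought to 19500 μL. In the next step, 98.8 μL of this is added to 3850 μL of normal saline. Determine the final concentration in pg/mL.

Overall dilution factor = 4 × 20.04 × 5 × 4.987 × 6 × 39.97 = 4.79 × 10⁵.
438 μg/L / 4.79 × 10⁵ = 9.14 × 10⁻⁴ μg/L = 0.914 pg/mL.

0.914 pg/mL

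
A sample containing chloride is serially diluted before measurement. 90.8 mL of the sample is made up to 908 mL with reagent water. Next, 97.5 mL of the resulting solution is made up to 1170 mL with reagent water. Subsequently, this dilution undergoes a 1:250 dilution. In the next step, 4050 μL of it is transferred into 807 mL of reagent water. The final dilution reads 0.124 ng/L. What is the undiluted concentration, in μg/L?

Overall dilution factor = 10 × 12 × 250 × 200.3 = 6.01 × 10⁶.
Original = 0.124 ng/L × 6.01 × 10⁶ = 7.45 × 10⁵ ng/L = 745 μg/L.

745 μg/L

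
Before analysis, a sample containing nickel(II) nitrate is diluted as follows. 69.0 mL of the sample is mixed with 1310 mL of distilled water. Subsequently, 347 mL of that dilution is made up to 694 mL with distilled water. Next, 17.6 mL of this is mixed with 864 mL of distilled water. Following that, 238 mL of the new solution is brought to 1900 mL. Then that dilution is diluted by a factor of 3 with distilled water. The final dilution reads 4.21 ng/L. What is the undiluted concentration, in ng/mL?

202 ng/mL

Overall dilution factor = 19.99 × 2 × 50.09 × 7.983 × 3 = 4.80 × 10⁴.
Original = 4.21 ng/L × 4.80 × 10⁴ = 2.02 × 10⁵ ng/L = 202 ng/mL.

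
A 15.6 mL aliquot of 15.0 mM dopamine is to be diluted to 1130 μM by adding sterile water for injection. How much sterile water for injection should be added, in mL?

191 mL

1130 μM = 1.13 mM.
V₂ = C₁V₁/C₂ = 15.0 × 15.6 / 1.13 = 207 mL.
Diluent to add = V₂ − V₁ = 207 − 15.6 = 191 mL.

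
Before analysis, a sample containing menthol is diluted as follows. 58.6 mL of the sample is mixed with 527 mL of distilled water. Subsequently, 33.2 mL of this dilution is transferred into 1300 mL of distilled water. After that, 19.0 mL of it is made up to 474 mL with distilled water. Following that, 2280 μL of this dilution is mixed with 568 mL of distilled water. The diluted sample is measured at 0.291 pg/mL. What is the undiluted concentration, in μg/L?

729 μg/L

Overall dilution factor = 9.993 × 40.16 × 24.95 × 250.1 = 2.50 × 10⁶.
Original = 0.291 pg/mL × 2.50 × 10⁶ = 7.29 × 10⁵ pg/mL = 729 μg/L.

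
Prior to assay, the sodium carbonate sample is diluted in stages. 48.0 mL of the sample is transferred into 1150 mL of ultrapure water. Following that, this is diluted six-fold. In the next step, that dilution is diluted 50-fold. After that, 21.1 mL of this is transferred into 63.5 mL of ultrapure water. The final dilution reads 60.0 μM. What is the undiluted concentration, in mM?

Overall dilution factor = 24.96 × 6 × 50 × 4.009 = 3.00 × 10⁴.
Original = 60.0 μM × 3.00 × 10⁴ = 1.80 × 10⁶ μM = 1800 mM.

1800 mM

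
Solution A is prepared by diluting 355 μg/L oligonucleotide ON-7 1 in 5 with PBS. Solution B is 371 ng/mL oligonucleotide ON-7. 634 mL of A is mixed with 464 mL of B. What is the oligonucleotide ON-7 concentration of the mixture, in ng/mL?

198 ng/mL

C_A = 355 μg/L / 5 = 71.0 μg/L.
C_B = 371 ng/mL = 371 μg/L.
C_mix = (C_A·V_A + C_B·V_B)/(V_A + V_B) = (71.0×634 + 371×464) / 1098 = 198 μg/L = 198 ng/mL.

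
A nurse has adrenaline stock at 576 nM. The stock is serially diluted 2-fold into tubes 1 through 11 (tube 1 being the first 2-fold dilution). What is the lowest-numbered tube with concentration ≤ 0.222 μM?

tube 2

Tube n has concentration 576 nM / 2ⁿ.
Need 2ⁿ ≥ 576 nM / 0.222 μM = 2.59, so n ≥ 1.38.
First such tube: n = 2.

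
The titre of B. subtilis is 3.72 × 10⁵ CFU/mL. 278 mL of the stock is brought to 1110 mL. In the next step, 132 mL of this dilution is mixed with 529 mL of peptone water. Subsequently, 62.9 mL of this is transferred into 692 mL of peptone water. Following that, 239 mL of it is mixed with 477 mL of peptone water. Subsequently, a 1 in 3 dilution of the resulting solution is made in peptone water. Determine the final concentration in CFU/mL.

172 CFU/mL

Overall dilution factor = 3.993 × 5.008 × 12.00 × 2.996 × 3 = 2157.
3.72 × 10⁵ CFU/mL / 2157 = 172 CFU/mL.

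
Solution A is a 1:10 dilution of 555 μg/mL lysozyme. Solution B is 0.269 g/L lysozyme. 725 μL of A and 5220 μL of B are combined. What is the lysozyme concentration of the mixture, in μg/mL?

C_A = 555 μg/mL / 10 = 55.5 μg/mL.
C_B = 0.269 g/L = 269 μg/mL.
C_mix = (C_A·V_A + C_B·V_B)/(V_A + V_B) = (55.5×725 + 269×5220) / 5945 = 243 μg/mL.

243 μg/mL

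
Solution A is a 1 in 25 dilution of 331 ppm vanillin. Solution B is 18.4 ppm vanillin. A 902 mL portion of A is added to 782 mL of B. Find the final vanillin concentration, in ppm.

15.6 ppm

C_A = 331 ppm / 25 = 13.2 ppm.
C_mix = (C_A·V_A + C_B·V_B)/(V_A + V_B) = (13.2×902 + 18.4×782) / 1684 = 15.6 ppm.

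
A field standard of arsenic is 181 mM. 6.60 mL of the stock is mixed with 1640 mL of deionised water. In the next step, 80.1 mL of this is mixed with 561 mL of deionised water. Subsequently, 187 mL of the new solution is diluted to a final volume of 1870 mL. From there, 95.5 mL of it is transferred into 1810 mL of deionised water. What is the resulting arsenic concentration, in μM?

Overall dilution factor = 249.5 × 8.004 × 10 × 19.95 = 3.98 × 10⁵.
181 mM / 3.98 × 10⁵ = 4.54 × 10⁻⁴ mM = 0.454 μM.

0.454 μM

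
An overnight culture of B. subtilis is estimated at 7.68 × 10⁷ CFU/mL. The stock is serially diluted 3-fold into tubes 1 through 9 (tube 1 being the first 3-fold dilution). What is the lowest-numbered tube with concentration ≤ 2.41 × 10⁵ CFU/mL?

tube 6

Tube n has concentration 7.68 × 10⁷ CFU/mL / 3ⁿ.
Need 3ⁿ ≥ 7.68 × 10⁷ CFU/mL / 2.41 × 10⁵ CFU/mL = 319, so n ≥ 5.25.
First such tube: n = 6.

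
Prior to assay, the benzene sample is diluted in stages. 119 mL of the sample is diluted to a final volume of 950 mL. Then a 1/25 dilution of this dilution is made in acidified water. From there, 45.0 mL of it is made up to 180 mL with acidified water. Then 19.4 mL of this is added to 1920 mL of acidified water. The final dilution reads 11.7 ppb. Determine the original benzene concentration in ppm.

Overall dilution factor = 7.983 × 25 × 4 × 99.97 = 7.98 × 10⁴.
Original = 11.7 ppb × 7.98 × 10⁴ = 9.34 × 10⁵ ppb = 934 ppm.

934 ppm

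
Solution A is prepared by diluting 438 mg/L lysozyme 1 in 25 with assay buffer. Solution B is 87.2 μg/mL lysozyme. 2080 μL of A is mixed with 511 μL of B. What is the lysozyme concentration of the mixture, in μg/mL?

31.3 μg/mL

C_A = 438 mg/L / 25 = 17.5 mg/L.
C_B = 87.2 μg/mL = 87.2 mg/L.
C_mix = (C_A·V_A + C_B·V_B)/(V_A + V_B) = (17.5×2080 + 87.2×511) / 2591 = 31.3 mg/L = 31.3 μg/mL.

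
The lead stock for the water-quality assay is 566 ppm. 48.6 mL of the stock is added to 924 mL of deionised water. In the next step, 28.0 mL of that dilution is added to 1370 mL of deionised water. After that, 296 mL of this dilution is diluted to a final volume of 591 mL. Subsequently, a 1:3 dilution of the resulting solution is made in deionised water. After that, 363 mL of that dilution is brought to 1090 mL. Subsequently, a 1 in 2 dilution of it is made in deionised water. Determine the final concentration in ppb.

15.7 ppb

Overall dilution factor = 20.01 × 49.93 × 1.997 × 3 × 3.003 × 2 = 3.59 × 10⁴.
566 ppm / 3.59 × 10⁴ = 0.0157 ppm = 15.7 ppb.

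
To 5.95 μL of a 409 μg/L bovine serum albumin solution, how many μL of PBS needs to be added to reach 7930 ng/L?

7930 ng/L = 7.93 μg/L.
V₂ = C₁V₁/C₂ = 409 × 5.95 / 7.93 = 307 μL.
Diluent to add = V₂ − V₁ = 307 − 5.95 = 301 μL.

301 μL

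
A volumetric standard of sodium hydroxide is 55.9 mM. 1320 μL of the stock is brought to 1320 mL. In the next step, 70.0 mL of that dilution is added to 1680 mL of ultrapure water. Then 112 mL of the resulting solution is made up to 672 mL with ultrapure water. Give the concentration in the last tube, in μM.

Overall dilution factor = 1000 × 25 × 6 = 1.50 × 10⁵.
55.9 mM / 1.50 × 10⁵ = 3.73 × 10⁻⁴ mM = 0.373 μM.

0.373 μM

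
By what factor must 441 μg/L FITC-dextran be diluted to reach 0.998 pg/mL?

Factor = C₀/C_target = 441 μg/L / 0.998 pg/mL = 4.42 × 10⁵.

4.42 × 10⁵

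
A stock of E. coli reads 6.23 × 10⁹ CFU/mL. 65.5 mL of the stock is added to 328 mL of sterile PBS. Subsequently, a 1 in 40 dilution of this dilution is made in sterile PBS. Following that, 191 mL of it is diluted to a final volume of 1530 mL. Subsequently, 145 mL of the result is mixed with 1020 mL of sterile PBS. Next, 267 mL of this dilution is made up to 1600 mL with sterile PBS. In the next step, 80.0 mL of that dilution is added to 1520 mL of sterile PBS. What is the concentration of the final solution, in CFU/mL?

3360 CFU/mL

Overall dilution factor = 6.008 × 40 × 8.010 × 8.034 × 5.993 × 20 = 1.85 × 10⁶.
6.23 × 10⁹ CFU/mL / 1.85 × 10⁶ = 3360 CFU/mL.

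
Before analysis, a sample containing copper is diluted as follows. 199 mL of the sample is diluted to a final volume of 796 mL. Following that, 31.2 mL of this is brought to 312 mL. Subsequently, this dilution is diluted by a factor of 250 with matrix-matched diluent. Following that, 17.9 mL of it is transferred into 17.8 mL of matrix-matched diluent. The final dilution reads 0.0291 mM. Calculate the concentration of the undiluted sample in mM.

Overall dilution factor = 4 × 10 × 250 × 1.994 = 1.99 × 10⁴.
Original = 0.0291 mM × 1.99 × 10⁴ = 580 mM.

580 mM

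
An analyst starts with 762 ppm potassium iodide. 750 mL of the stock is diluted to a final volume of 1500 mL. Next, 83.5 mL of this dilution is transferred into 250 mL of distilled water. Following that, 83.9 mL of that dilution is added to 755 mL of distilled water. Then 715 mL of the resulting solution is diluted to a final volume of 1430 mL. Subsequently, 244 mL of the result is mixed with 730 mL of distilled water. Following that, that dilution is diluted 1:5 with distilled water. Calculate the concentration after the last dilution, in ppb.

Overall dilution factor = 2 × 3.994 × 9.999 × 2 × 3.992 × 5 = 3188.
762 ppm / 3188 = 0.239 ppm = 239 ppb.

239 ppb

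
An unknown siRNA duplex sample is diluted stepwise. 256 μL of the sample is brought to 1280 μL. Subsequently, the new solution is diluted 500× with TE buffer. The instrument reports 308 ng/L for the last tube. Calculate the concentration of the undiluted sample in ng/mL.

770 ng/mL

Overall dilution factor = 5 × 500 = 2500.
Original = 308 ng/L × 2500 = 7.70 × 10⁵ ng/L = 770 ng/mL.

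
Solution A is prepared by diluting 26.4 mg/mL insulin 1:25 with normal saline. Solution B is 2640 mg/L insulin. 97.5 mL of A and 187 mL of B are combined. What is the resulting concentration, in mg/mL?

2.10 mg/mL

C_A = 26.4 mg/mL / 25 = 1.06 mg/mL.
C_B = 2640 mg/L = 2.64 mg/mL.
C_mix = (C_A·V_A + C_B·V_B)/(V_A + V_B) = (1.06×97.5 + 2.64×187) / 284.5 = 2.10 mg/mL.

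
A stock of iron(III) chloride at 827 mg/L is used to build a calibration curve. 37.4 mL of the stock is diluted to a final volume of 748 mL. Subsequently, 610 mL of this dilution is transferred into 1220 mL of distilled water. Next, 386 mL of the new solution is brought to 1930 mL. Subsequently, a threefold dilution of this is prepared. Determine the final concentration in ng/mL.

Overall dilution factor = 20 × 3 × 5 × 3 = 900.
827 mg/L / 900 = 0.919 mg/L = 919 ng/mL.

919 ng/mL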